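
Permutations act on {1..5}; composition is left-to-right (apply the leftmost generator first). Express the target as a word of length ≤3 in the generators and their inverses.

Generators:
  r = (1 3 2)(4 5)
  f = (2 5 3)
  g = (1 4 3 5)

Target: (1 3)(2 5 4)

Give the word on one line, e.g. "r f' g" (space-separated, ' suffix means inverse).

  after r': (1 2 3)(4 5)
  after f': (1 3)(2 5 4)

r' f'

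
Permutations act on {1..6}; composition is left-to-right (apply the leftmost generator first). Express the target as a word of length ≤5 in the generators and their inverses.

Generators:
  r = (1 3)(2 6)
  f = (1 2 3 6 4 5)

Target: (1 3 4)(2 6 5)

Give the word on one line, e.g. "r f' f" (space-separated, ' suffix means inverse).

f r r f

  after f: (1 2 3 6 4 5)
  after r: (1 6 4 5 3 2)
  after r: (1 2 3 6 4 5)
  after f: (1 3 4)(2 6 5)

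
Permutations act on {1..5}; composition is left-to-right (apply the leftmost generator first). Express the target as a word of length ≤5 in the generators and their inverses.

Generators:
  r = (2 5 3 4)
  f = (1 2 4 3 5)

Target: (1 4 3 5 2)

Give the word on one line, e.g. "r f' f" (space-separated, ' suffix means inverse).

f' r' r'

  after f': (1 5 3 4 2)
  after r': (1 2)
  after r': (1 4 3 5 2)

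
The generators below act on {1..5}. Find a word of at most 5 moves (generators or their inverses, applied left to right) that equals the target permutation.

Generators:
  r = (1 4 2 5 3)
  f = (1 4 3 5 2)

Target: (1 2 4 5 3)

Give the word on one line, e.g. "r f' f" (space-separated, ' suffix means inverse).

r' r' f

  after r': (1 3 5 2 4)
  after r': (1 5 4 3 2)
  after f: (1 2 4 5 3)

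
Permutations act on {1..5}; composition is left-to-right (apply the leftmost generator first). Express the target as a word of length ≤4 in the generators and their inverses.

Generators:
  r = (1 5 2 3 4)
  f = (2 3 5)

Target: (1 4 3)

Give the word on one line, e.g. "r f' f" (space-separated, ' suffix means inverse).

r f' r f'

  after r: (1 5 2 3 4)
  after f': (1 3 4)
  after r: (1 4 5 2 3)
  after f': (1 4 3)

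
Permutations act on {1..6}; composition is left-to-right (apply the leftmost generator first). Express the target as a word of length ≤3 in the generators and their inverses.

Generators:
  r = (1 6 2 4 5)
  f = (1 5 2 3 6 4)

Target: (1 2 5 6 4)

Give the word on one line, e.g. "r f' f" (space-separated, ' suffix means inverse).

r' r' r'

  after r': (1 5 4 2 6)
  after r': (1 4 6 5 2)
  after r': (1 2 5 6 4)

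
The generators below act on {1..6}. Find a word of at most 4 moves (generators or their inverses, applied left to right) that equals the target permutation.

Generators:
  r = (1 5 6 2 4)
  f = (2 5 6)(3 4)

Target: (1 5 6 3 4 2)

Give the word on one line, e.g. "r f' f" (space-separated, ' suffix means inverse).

r r f'

  after r: (1 5 6 2 4)
  after r: (1 6 4 5 2)
  after f': (1 5 6 3 4 2)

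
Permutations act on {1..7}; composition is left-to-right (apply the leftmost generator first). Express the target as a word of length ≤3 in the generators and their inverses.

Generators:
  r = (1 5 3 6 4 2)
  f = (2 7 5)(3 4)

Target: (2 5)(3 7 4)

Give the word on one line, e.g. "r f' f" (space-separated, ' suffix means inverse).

r' f' r'

  after r': (1 2 4 6 3 5)
  after f': (1 5)(2 3 7)(4 6)
  after r': (2 5)(3 7 4)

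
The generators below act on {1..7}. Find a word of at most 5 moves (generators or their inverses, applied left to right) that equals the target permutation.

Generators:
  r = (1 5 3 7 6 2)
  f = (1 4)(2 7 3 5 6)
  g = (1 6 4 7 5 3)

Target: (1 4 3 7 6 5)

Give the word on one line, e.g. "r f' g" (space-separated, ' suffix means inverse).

r' g' f' g' f

  after r': (1 2 6 7 3 5)
  after g': (1 2)(3 7 5)(4 6)
  after f': (1 6)(2 4 5 7 3)
  after g': (2 6 3)(4 7 5)
  after f: (1 4 3 7 6 5)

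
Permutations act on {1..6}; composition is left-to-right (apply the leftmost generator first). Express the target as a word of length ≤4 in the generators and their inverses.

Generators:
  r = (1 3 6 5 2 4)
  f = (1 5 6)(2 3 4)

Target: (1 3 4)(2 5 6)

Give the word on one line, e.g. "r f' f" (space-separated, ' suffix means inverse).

  after r: (1 3 6 5 2 4)
  after f': (1 2 3 5 4 6)
  after r: (1 4 5)(2 6 3)
  after f': (1 3 4)(2 5 6)

r f' r f'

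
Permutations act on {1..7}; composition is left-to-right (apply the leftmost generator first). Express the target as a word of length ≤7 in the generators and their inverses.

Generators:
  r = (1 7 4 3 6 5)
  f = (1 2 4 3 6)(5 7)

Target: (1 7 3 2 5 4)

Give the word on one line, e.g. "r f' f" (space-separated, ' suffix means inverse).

  after f: (1 2 4 3 6)(5 7)
  after r': (1 2 7 6 5)
  after r': (1 2)(3 4 7)
  after f': (2 6 3)(4 5 7)
  after r: (1 7 3 2 5 4)

f r' r' f' r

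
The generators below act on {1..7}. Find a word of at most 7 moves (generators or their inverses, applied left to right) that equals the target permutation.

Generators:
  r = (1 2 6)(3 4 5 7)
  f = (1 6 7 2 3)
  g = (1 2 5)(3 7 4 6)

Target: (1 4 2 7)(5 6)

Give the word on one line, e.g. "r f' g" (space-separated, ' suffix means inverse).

  after f: (1 6 7 2 3)
  after g: (1 3 2 7 5)(4 6)
  after r: (1 4)(2 3 6 5)
  after f': (1 4 3)(5 7 6)
  after f': (1 4 2 7)(5 6)

f g r f' f'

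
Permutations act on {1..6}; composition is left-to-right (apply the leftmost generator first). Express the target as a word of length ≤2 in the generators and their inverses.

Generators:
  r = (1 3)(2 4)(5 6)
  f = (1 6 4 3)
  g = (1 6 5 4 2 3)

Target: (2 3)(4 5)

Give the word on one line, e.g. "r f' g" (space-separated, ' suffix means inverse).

f' g

  after f': (1 3 4 6)
  after g: (2 3)(4 5)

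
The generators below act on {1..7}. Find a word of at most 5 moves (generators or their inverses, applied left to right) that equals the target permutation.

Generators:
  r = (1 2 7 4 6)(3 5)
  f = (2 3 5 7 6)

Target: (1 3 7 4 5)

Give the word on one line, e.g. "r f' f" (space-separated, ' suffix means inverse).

r' f' r' f

  after r': (1 6 4 7 2)(3 5)
  after f': (1 7 6 4 5 2)
  after r': (1 2 6 7 4 3 5)
  after f: (1 3 7 4 5)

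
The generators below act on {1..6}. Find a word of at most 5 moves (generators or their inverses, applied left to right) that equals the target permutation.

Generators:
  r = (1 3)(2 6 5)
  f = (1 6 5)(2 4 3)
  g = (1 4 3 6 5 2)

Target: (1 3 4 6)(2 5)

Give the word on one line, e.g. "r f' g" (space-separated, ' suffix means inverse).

  after r': (1 3)(2 5 6)
  after r': (2 6 5)
  after g: (1 4 3 6 2 5)
  after r': (1 4)(2 6 5 3)
  after f: (1 3 4 6)(2 5)

r' r' g r' f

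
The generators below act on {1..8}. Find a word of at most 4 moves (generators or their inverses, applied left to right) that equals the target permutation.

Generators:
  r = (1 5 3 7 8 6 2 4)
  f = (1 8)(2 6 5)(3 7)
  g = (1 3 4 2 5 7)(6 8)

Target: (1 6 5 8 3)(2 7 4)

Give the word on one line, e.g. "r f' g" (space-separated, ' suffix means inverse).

  after f': (1 8)(2 5 6)(3 7)
  after g: (1 6 5 8 3)(2 7 4)

f' g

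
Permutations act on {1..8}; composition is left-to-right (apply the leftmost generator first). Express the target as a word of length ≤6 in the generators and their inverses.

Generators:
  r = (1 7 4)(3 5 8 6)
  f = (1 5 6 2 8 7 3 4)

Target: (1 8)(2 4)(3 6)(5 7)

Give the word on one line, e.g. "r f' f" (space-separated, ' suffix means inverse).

f f f f

  after f: (1 5 6 2 8 7 3 4)
  after f: (1 6 8 3)(2 7 4 5)
  after f: (1 2 3 5 8 4 6 7)
  after f: (1 8)(2 4)(3 6)(5 7)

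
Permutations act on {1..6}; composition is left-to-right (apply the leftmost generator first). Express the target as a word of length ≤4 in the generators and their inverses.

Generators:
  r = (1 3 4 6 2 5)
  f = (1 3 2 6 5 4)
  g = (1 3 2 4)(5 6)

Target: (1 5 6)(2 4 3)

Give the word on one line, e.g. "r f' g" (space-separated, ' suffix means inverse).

  after g': (1 4 2 3)(5 6)
  after g': (1 2)(3 4)
  after r': (1 6 4)(2 5)
  after f: (1 5 6)(2 4 3)

g' g' r' f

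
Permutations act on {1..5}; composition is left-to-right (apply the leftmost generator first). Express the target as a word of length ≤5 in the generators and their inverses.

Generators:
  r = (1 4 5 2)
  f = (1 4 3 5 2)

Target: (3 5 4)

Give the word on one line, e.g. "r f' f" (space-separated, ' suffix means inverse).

  after r': (1 2 5 4)
  after f: (3 5)
  after f: (1 4 3 2)
  after r': (3 5 4)

r' f f r'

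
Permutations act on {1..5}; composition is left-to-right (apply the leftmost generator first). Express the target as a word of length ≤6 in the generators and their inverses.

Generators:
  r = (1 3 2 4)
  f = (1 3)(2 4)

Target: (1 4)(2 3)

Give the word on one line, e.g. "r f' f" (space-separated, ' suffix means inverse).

  after f': (1 3)(2 4)
  after r: (1 2)
  after f': (1 4 2 3)
  after r': (1 2)(3 4)
  after f: (1 4)(2 3)

f' r f' r' f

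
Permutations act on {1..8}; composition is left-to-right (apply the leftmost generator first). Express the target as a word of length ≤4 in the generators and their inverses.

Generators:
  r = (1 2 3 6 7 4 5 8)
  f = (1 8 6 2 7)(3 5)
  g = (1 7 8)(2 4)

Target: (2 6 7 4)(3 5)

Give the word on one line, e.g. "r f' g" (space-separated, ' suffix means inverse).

  after f': (1 7 2 6 8)(3 5)
  after g': (2 6 7 4)(3 5)

f' g'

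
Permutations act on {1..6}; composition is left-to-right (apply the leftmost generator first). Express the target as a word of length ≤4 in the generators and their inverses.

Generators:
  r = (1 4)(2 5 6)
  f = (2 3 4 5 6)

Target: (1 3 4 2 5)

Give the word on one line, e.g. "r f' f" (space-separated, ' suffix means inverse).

  after f: (2 3 4 5 6)
  after r': (1 4 2 3)
  after f': (1 3)(4 6 5)
  after r: (1 3 4 2 5)

f r' f' r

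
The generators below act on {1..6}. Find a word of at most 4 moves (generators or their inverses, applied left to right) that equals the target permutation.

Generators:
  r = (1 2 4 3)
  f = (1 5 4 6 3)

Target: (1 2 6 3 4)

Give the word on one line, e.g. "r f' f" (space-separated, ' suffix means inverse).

f' r' r' f'

  after f': (1 3 6 4 5)
  after r': (1 4 5 3 6 2)
  after r': (1 2 3 6)(4 5)
  after f': (1 2 6 3 4)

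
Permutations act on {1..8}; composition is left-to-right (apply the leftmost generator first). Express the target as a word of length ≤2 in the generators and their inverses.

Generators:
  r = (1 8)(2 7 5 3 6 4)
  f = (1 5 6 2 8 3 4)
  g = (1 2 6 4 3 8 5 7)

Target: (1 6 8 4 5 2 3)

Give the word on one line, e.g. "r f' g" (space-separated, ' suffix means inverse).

f f

  after f: (1 5 6 2 8 3 4)
  after f: (1 6 8 4 5 2 3)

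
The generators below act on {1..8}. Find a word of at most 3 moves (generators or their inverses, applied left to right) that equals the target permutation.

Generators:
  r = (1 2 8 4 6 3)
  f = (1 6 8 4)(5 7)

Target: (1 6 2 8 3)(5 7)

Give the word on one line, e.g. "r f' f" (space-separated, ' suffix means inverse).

  after f': (1 4 8 6)(5 7)
  after r: (1 6 2 8 3)(5 7)

f' r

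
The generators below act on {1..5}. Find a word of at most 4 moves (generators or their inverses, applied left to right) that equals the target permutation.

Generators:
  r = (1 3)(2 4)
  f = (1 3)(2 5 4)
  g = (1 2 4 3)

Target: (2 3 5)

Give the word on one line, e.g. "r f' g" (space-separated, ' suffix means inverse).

  after g': (1 3 4 2)
  after f': (2 3 5)

g' f'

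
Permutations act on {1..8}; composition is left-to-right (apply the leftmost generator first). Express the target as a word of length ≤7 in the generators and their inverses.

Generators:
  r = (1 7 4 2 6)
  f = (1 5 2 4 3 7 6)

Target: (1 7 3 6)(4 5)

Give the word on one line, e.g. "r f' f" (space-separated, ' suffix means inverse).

r' r' r' f f

  after r': (1 6 2 4 7)
  after r': (1 2 7 6 4)
  after r': (1 4 6 7 2)
  after f: (1 3 7 4)(2 5)
  after f: (1 7 3 6)(4 5)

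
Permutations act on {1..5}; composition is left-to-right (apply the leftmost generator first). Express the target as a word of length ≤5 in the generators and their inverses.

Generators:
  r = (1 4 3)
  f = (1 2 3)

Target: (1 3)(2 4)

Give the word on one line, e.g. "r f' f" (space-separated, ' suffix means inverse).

r f f r

  after r: (1 4 3)
  after f: (1 4)(2 3)
  after f: (1 4 2)
  after r: (1 3)(2 4)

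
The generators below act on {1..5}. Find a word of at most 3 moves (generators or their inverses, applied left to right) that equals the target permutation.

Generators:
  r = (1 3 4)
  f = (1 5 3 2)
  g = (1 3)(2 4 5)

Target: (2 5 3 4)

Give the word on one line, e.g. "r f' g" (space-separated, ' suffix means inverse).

  after g': (1 3)(2 5 4)
  after r': (2 5 3 4)

g' r'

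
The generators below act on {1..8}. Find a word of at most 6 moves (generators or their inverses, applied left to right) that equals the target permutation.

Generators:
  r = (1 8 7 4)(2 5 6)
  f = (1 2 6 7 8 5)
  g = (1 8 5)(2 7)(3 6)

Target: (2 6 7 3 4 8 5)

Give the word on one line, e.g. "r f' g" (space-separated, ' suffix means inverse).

g f' g' r g

  after g: (1 8 5)(2 7)(3 6)
  after f': (1 7)(2 6 3)
  after g': (1 2 3 7 5 8)
  after r: (1 5 7 6 2 3 4)
  after g: (2 6 7 3 4 8 5)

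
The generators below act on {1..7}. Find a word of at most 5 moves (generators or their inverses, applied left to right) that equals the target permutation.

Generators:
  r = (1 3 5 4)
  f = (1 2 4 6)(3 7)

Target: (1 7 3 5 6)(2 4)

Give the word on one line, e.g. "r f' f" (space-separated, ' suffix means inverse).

  after r: (1 3 5 4)
  after f': (1 7 3 5 2)(4 6)
  after f': (1 3 5)(2 6)
  after f': (1 7 3 5 6)(2 4)

r f' f' f'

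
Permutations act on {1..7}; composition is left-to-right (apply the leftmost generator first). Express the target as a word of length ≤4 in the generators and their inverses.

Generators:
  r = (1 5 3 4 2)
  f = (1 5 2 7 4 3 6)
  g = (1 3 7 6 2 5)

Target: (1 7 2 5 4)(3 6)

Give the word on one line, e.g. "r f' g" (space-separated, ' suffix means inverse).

  after f': (1 6 3 4 7 2 5)
  after f': (1 3 7 5 6 4 2)
  after g: (1 7)(2 3 6 4 5)
  after r': (1 7 2 5 4)(3 6)

f' f' g r'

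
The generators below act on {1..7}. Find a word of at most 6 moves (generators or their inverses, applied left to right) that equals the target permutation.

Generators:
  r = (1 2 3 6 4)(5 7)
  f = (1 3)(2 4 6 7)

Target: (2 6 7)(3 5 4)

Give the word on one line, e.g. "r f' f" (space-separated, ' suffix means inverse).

f r f' r

  after f: (1 3)(2 4 6 7)
  after r: (1 6 5 7 3 2)
  after f': (1 4 2 3 7)(5 6)
  after r: (2 6 7)(3 5 4)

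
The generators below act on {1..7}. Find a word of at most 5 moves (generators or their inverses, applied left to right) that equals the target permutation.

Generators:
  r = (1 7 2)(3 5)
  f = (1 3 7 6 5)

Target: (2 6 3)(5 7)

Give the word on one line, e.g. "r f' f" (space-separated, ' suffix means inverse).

r r f r

  after r: (1 7 2)(3 5)
  after r: (1 2 7)
  after f: (1 2 6 5)(3 7)
  after r: (2 6 3)(5 7)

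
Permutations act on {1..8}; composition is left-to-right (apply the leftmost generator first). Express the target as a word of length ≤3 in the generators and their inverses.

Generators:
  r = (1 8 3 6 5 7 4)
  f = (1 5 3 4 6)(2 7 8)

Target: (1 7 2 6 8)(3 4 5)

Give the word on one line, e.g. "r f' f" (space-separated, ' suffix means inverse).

f' r r

  after f': (1 6 4 3 5)(2 8 7)
  after r: (1 5 8 4 6)(2 3 7)
  after r: (1 7 2 6 8)(3 4 5)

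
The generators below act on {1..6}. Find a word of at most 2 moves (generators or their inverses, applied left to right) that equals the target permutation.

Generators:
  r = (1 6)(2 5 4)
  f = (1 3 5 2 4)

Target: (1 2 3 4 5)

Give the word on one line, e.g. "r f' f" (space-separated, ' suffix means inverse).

f' f'

  after f': (1 4 2 5 3)
  after f': (1 2 3 4 5)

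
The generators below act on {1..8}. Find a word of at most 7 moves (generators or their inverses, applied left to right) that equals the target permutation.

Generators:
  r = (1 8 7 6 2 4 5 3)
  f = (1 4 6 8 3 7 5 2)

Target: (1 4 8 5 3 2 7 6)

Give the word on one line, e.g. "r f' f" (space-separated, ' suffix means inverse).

f r f r' f'

  after f: (1 4 6 8 3 7 5 2)
  after r: (1 5 4 2 8)(3 6 7)
  after f: (1 2 3 8 4)(5 6)
  after r': (1 6 4 3)(2 5 7 8)
  after f': (1 4 8 5 3 2 7 6)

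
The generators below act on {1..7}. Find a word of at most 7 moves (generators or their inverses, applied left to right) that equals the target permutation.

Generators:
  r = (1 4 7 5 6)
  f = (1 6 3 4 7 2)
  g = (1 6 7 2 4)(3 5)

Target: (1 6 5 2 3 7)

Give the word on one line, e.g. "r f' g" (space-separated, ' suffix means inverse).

g r g' r' g

  after g: (1 6 7 2 4)(3 5)
  after r: (2 7)(3 6 5)
  after g': (1 4 2 6 3)
  after r': (2 5 7 4)(3 6)
  after g: (1 6 5 2 3 7)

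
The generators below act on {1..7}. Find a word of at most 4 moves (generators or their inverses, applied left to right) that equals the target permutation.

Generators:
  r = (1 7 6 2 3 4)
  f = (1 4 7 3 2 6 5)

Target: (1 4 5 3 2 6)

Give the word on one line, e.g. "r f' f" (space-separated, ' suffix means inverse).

  after f: (1 4 7 3 2 6 5)
  after r: (4 6 5 7)
  after f: (1 4 5 3 2 6)

f r f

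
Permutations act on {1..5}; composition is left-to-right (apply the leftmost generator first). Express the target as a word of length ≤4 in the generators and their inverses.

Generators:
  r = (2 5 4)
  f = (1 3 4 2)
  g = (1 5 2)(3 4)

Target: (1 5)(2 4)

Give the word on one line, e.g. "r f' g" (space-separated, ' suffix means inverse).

f g' r r

  after f: (1 3 4 2)
  after g': (1 4 5)
  after r: (1 2 5)
  after r: (1 5)(2 4)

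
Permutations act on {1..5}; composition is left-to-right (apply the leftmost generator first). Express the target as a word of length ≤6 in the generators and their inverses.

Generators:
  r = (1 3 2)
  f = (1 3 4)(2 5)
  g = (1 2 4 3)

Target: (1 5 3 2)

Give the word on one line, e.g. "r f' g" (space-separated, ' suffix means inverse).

f g' g' f' g'

  after f: (1 3 4)(2 5)
  after g': (1 4 3 2 5)
  after g': (1 2 5 3)
  after f': (1 5)(3 4)
  after g': (1 5 3 2)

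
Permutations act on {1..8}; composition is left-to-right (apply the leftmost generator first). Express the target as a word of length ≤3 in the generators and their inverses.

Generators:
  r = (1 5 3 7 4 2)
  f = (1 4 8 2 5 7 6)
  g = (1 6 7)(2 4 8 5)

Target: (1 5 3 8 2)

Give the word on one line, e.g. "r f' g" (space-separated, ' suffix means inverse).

r f' g'

  after r: (1 5 3 7 4 2)
  after f': (1 2 6 7)(3 5)(4 8)
  after g': (1 5 3 8 2)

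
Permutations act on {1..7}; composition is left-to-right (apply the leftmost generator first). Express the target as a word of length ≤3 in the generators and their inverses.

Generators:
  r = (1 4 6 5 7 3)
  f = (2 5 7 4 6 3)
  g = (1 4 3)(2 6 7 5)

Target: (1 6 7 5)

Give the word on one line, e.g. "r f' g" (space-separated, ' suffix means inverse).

r' f g

  after r': (1 3 7 5 6 4)
  after f: (1 2 5 3 4)
  after g: (1 6 7 5)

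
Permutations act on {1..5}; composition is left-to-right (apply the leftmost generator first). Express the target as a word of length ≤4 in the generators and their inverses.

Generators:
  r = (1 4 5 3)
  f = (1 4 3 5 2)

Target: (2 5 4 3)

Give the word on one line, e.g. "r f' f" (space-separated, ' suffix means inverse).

r f'

  after r: (1 4 5 3)
  after f': (2 5 4 3)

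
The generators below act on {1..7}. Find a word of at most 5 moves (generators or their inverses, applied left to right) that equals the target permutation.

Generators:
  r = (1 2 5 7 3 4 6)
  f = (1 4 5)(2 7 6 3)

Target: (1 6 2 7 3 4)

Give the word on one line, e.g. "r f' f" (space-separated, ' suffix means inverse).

r f r r r

  after r: (1 2 5 7 3 4 6)
  after f: (1 7 2)(3 5 6 4)
  after r: (1 3 7 5)
  after r: (1 4 6)(2 5)
  after r: (1 6 2 7 3 4)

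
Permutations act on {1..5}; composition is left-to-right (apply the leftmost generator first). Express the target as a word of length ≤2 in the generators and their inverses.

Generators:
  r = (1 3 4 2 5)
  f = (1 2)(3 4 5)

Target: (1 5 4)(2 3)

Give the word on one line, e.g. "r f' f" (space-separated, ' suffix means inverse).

f r

  after f: (1 2)(3 4 5)
  after r: (1 5 4)(2 3)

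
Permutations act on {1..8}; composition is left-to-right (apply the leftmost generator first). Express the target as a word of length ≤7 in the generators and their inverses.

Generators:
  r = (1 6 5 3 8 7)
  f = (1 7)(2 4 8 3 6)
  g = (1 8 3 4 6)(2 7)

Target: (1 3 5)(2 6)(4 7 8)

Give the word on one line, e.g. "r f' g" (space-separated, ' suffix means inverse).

r' r' f' r' g'

  after r': (1 7 8 3 5 6)
  after r': (1 8 5)(3 6 7)
  after f': (1 4 2 6)(5 7 8)
  after r': (1 4 2)(3 5 8 6 7)
  after g': (1 3 5)(2 6)(4 7 8)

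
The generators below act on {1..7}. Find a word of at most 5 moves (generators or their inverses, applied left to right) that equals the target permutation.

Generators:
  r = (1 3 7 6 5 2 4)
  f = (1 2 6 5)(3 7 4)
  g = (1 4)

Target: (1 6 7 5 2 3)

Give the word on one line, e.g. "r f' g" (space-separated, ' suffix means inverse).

  after f: (1 2 6 5)(3 7 4)
  after r': (1 5 4)(2 7)
  after r': (1 6 7 5 2 3)

f r' r'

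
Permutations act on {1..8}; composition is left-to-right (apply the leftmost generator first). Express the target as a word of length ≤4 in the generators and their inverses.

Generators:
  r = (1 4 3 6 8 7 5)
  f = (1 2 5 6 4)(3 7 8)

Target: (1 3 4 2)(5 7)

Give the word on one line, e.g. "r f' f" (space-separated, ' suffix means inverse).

  after r': (1 5 7 8 6 3 4)
  after r': (1 7 6 4 5 8 3)
  after f': (1 3 4 2)(5 7)

r' r' f'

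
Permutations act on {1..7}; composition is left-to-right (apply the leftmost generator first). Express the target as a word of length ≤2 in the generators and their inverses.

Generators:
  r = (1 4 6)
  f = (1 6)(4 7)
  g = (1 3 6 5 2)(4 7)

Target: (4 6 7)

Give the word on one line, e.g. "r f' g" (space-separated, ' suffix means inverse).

  after r': (1 6 4)
  after f: (4 6 7)

r' f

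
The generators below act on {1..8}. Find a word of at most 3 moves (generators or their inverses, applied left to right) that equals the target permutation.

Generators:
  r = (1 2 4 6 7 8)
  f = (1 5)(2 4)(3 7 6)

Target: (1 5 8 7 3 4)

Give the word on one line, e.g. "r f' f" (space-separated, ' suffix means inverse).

  after f': (1 5)(2 4)(3 6 7)
  after r': (1 5 8 7 3 4)

f' r'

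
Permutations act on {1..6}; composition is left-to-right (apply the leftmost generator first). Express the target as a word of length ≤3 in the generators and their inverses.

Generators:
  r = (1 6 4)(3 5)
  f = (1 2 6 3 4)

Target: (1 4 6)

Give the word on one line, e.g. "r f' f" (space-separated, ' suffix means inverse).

r r

  after r: (1 6 4)(3 5)
  after r: (1 4 6)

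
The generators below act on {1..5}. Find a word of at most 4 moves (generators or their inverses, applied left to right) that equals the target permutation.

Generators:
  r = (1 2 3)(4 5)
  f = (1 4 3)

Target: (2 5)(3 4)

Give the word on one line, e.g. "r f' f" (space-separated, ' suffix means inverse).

f' r f' r

  after f': (1 3 4)
  after r: (2 3 5 4)
  after f': (1 3 5)(2 4)
  after r: (2 5)(3 4)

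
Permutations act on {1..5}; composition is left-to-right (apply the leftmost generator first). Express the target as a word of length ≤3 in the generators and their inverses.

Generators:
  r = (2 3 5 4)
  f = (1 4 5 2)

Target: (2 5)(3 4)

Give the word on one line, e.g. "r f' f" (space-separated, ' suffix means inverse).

r' r'

  after r': (2 4 5 3)
  after r': (2 5)(3 4)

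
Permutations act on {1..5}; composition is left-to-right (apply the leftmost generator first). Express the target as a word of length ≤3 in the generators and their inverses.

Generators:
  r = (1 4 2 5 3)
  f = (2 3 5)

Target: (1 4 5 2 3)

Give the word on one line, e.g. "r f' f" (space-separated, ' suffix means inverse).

r f'

  after r: (1 4 2 5 3)
  after f': (1 4 5 2 3)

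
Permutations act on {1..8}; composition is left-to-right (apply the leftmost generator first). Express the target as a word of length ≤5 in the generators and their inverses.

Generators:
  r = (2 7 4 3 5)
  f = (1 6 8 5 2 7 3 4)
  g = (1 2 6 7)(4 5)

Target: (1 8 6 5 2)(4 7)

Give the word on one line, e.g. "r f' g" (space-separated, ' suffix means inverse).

  after g: (1 2 6 7)(4 5)
  after r': (1 5 7)(2 6)(3 4)
  after f': (1 8 6 5 2)(4 7)

g r' f'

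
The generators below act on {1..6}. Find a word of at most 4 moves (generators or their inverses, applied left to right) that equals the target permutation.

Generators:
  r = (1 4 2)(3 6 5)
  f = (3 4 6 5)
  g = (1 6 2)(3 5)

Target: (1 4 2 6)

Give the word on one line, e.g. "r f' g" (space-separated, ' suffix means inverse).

f g' f r'

  after f: (3 4 6 5)
  after g': (1 2 6 3 4)
  after f: (1 2 5 3 6 4)
  after r': (1 4 2 6)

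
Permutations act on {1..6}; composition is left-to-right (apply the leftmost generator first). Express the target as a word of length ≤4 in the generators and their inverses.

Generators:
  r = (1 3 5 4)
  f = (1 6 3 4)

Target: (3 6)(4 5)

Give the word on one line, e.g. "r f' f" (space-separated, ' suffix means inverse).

  after r': (1 4 5 3)
  after f: (3 6)(4 5)

r' f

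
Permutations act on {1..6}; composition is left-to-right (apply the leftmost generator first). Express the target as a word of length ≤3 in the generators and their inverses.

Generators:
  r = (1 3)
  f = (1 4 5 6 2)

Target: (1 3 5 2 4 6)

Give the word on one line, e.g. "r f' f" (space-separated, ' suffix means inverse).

  after r': (1 3)
  after f: (1 3 4 5 6 2)
  after f: (1 3 5 2 4 6)

r' f f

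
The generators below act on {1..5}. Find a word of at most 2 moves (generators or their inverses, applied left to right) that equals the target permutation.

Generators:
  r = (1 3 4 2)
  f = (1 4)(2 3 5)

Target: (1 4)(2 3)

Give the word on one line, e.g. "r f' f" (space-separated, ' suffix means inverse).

r' r'

  after r': (1 2 4 3)
  after r': (1 4)(2 3)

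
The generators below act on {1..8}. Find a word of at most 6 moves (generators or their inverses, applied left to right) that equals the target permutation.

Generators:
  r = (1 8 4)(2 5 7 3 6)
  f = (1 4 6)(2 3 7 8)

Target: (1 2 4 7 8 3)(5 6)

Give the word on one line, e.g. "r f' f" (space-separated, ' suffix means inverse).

r' f' r f

  after r': (1 4 8)(2 6 3 7 5)
  after f': (2 4 7 5 8 6)
  after r: (1 8 2)(3 6 5 4)
  after f: (1 2 4 7 8 3)(5 6)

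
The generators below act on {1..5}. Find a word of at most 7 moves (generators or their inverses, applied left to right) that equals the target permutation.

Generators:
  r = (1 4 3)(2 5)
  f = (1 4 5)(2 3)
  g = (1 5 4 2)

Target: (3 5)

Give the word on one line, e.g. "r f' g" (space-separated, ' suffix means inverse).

  after g': (1 2 4 5)
  after r: (1 5 4 2 3)
  after f': (1 4 3 5)
  after r: (1 3 2 5 4)
  after r: (3 5)

g' r f' r r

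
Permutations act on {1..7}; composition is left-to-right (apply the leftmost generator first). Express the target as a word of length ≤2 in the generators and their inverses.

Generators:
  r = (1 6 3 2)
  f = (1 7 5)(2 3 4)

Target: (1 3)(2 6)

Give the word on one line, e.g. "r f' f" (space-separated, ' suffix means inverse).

r r

  after r: (1 6 3 2)
  after r: (1 3)(2 6)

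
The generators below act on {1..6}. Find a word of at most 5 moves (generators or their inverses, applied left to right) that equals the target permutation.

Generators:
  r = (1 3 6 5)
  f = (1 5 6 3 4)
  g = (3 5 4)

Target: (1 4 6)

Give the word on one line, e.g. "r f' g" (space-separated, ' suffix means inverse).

  after g: (3 5 4)
  after f: (1 5)(3 6)
  after g': (1 3 6 4 5)
  after f: (1 4 6)

g f g' f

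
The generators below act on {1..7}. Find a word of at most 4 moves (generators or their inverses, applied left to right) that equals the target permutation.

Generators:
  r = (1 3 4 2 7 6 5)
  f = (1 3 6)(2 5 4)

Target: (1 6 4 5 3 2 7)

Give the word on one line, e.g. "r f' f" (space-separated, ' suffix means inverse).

r f

  after r: (1 3 4 2 7 6 5)
  after f: (1 6 4 5 3 2 7)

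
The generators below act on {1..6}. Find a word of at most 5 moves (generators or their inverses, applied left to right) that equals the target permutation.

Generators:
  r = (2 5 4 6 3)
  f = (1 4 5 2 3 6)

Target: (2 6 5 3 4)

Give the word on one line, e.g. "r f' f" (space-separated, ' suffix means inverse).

r f' r' f' r

  after r: (2 5 4 6 3)
  after f': (1 6 2 4 3 5)
  after r': (1 4 6 3 2 5)
  after f': (2 4 3 5 6)
  after r: (2 6 5 3 4)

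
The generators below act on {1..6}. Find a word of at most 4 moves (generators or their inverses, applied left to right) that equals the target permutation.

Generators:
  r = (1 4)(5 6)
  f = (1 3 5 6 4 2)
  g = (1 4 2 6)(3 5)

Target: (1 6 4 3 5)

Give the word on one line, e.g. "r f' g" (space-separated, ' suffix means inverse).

g g r g

  after g: (1 4 2 6)(3 5)
  after g: (1 2)(4 6)
  after r: (1 2 4 5 6)
  after g: (1 6 4 3 5)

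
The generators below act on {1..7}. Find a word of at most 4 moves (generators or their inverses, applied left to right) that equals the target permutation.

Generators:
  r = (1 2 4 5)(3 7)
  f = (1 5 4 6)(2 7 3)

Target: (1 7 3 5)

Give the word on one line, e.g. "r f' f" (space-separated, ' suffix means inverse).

f' f' r' f

  after f': (1 6 4 5)(2 3 7)
  after f': (1 4)(2 7 3)(5 6)
  after r': (1 2 3)(4 5 6)
  after f: (1 7 3 5)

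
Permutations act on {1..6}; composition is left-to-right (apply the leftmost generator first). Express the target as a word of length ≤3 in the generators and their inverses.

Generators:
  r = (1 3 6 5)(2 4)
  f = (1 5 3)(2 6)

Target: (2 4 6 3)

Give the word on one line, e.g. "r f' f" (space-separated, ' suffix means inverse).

  after r: (1 3 6 5)(2 4)
  after f: (2 4 6 3)

r f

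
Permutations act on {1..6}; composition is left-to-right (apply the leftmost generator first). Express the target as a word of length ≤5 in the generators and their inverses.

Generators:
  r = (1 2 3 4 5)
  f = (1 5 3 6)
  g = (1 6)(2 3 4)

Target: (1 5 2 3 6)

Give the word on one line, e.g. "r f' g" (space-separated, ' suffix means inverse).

  after r: (1 2 3 4 5)
  after g: (1 3 2 4 5 6)
  after r': (1 2 3)(5 6)
  after g': (1 4 3 6 5)
  after r: (1 5 2 3 6)

r g r' g' r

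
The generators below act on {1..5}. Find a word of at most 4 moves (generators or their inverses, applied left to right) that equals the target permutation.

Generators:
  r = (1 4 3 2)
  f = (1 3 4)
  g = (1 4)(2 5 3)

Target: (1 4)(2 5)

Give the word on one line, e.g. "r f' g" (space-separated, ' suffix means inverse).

g r f' f'

  after g: (1 4)(2 5 3)
  after r: (1 3)(2 5)
  after f': (2 5)(3 4)
  after f': (1 4)(2 5)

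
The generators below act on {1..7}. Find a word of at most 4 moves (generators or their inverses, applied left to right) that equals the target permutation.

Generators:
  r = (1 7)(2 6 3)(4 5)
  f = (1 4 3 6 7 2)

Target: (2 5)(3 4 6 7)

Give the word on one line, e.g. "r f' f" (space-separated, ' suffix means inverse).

f' r f r

  after f': (1 2 7 6 3 4)
  after r: (1 6 2)(3 5 4 7)
  after f: (1 7 6)(2 4)(3 5)
  after r: (2 5)(3 4 6 7)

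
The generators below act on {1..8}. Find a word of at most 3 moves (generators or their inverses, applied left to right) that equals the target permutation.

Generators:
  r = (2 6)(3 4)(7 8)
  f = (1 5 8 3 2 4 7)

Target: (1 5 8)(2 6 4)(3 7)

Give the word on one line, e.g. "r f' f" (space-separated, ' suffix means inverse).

r f

  after r: (2 6)(3 4)(7 8)
  after f: (1 5 8)(2 6 4)(3 7)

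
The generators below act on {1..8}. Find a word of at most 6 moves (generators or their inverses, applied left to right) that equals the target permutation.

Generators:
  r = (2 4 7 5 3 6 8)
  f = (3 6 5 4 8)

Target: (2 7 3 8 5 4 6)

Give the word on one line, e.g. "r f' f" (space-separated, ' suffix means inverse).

  after r: (2 4 7 5 3 6 8)
  after f: (2 8)(3 5 6)(4 7)
  after r: (4 5 8)
  after r: (2 4 3 6 8 7 5)
  after r: (2 7 3 8 5 4 6)

r f r r r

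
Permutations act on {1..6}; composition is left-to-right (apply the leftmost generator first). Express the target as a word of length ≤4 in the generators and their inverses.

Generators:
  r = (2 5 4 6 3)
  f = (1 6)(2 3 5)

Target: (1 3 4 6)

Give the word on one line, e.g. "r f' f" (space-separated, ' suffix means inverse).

f r

  after f: (1 6)(2 3 5)
  after r: (1 3 4 6)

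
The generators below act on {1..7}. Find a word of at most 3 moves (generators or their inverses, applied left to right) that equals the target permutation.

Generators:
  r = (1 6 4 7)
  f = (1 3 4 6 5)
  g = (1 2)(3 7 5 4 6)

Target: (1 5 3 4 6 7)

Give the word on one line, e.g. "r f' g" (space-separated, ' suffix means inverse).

  after r: (1 6 4 7)
  after g': (1 4 3 6 5 7 2)
  after g': (1 5 3 4 6 7)

r g' g'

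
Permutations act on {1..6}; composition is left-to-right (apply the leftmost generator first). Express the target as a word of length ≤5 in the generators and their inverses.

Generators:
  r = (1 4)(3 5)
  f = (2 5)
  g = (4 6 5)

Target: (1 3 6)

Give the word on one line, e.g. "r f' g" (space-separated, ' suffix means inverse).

f r g' r' f'

  after f: (2 5)
  after r: (1 4)(2 3 5)
  after g': (1 5 2 3 6 4)
  after r': (1 3 6)(2 5)
  after f': (1 3 6)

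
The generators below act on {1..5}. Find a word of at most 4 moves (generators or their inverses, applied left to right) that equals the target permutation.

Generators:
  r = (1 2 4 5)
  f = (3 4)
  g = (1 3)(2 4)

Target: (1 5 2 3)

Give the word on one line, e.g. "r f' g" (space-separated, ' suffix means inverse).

r' g'

  after r': (1 5 4 2)
  after g': (1 5 2 3)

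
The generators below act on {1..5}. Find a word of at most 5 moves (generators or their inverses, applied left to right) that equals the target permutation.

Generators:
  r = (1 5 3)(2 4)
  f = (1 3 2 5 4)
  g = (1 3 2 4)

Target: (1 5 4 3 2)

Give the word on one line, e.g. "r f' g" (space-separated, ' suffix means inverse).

f g r' g r

  after f: (1 3 2 5 4)
  after g: (1 2 5)(3 4)
  after r': (1 4 5 3 2)
  after g: (2 3 4 5)
  after r: (1 5 4 3 2)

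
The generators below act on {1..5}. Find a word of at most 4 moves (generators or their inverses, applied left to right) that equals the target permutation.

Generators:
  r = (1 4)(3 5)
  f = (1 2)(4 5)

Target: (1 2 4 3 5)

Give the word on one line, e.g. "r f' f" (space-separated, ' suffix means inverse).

  after f: (1 2)(4 5)
  after r: (1 2 4 3 5)
  after f': (2 5)(3 4)
  after f': (1 2 4 3 5)

f r f' f'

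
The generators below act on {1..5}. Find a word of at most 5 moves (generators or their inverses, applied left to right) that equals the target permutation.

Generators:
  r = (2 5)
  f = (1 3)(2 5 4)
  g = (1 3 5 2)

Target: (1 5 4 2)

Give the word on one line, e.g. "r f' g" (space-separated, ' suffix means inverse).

f r' g

  after f: (1 3)(2 5 4)
  after r': (1 3)(4 5)
  after g: (1 5 4 2)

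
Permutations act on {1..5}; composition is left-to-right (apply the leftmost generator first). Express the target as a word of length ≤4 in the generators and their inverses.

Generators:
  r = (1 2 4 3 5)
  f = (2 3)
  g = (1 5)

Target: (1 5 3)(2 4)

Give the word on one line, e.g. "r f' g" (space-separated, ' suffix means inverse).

f' r'

  after f': (2 3)
  after r': (1 5 3)(2 4)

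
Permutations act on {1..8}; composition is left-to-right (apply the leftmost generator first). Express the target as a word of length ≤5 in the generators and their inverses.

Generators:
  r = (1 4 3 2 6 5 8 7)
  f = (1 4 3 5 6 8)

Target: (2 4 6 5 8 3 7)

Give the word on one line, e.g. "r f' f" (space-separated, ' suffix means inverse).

  after r': (1 7 8 5 6 2 3 4)
  after f': (1 7 6 2 4 8 3)
  after r': (1 8 4 5 6 3 7 2)
  after f: (2 4 6 5 8 3 7)

r' f' r' f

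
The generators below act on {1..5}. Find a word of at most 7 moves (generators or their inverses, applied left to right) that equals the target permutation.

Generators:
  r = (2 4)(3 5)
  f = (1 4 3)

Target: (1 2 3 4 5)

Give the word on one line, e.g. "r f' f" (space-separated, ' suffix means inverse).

  after f: (1 4 3)
  after r': (1 2 4 5 3)
  after f: (1 2 3 4 5)
  after r': (1 4 3 2 5)
  after r': (1 2 3 4 5)

f r' f r' r'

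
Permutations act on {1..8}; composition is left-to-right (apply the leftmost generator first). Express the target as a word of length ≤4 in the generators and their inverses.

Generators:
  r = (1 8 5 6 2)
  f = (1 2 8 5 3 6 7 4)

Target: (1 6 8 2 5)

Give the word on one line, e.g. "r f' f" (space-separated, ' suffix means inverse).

r' r'

  after r': (1 2 6 5 8)
  after r': (1 6 8 2 5)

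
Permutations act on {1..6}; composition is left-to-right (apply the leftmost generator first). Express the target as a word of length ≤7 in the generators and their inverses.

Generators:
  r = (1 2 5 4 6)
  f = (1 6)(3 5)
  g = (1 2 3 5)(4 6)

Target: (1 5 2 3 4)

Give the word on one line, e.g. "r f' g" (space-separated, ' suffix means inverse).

  after r': (1 6 4 5 2)
  after g': (1 4 3 2 5)
  after r': (1 5 6 4 3)
  after f: (1 3 6 4 5)
  after g: (1 5 2 3 4)

r' g' r' f g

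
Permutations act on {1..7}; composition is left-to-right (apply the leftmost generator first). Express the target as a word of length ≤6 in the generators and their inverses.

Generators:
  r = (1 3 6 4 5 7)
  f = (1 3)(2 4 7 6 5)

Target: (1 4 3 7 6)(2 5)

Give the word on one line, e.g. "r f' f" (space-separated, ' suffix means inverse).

r f' f' r r

  after r: (1 3 6 4 5 7)
  after f': (2 5 4 6)(3 7)
  after f': (1 3 4 7)(2 6 5)
  after r: (1 6 7 3 5 2 4)
  after r: (1 4 3 7 6)(2 5)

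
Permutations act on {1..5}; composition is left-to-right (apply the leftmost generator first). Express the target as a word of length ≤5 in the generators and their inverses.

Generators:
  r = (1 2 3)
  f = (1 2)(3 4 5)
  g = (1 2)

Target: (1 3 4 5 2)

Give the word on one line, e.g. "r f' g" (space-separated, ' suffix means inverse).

f g r'

  after f: (1 2)(3 4 5)
  after g: (3 4 5)
  after r': (1 3 4 5 2)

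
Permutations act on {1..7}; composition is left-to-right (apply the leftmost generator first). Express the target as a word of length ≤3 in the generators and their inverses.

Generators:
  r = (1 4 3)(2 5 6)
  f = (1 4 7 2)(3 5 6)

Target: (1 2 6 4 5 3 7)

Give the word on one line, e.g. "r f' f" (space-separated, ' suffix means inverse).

  after r: (1 4 3)(2 5 6)
  after f': (2 3)(4 6 7)
  after f': (1 2 6 4 5 3 7)

r f' f'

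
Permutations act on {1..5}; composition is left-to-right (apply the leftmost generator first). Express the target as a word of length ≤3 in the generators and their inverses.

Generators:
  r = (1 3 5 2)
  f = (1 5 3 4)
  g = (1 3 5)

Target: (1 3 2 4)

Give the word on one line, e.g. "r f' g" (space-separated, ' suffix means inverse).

r' r' f

  after r': (1 2 5 3)
  after r': (1 5)(2 3)
  after f: (1 3 2 4)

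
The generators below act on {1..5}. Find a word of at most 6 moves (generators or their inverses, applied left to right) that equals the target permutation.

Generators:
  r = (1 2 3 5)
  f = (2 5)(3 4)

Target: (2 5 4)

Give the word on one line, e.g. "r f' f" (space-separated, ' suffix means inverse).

  after r': (1 5 3 2)
  after f': (1 2)(3 5 4)
  after r': (2 5 4)
  after f: (3 4 5)
  after f: (2 5 4)

r' f' r' f f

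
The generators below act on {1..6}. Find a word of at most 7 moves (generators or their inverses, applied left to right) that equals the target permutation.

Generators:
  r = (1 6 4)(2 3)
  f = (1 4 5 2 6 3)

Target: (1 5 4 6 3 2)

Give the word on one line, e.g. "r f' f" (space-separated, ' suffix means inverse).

  after f': (1 3 6 2 5 4)
  after r: (1 2 5)(3 4 6)
  after f: (1 6)(3 5 4)
  after r: (1 4 2 3 5)
  after f: (1 5 4 6 3 2)

f' r f r f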